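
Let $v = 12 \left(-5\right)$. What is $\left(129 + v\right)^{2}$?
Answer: $4761$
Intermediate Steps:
$v = -60$
$\left(129 + v\right)^{2} = \left(129 - 60\right)^{2} = 69^{2} = 4761$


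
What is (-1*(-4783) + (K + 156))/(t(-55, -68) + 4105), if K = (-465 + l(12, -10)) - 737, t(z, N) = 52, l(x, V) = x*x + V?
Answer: 3871/4157 ≈ 0.93120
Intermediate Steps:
l(x, V) = V + x² (l(x, V) = x² + V = V + x²)
K = -1068 (K = (-465 + (-10 + 12²)) - 737 = (-465 + (-10 + 144)) - 737 = (-465 + 134) - 737 = -331 - 737 = -1068)
(-1*(-4783) + (K + 156))/(t(-55, -68) + 4105) = (-1*(-4783) + (-1068 + 156))/(52 + 4105) = (4783 - 912)/4157 = 3871*(1/4157) = 3871/4157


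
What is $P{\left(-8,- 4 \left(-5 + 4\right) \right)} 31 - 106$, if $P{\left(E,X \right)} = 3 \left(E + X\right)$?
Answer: $-478$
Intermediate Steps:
$P{\left(E,X \right)} = 3 E + 3 X$
$P{\left(-8,- 4 \left(-5 + 4\right) \right)} 31 - 106 = \left(3 \left(-8\right) + 3 \left(- 4 \left(-5 + 4\right)\right)\right) 31 - 106 = \left(-24 + 3 \left(\left(-4\right) \left(-1\right)\right)\right) 31 - 106 = \left(-24 + 3 \cdot 4\right) 31 - 106 = \left(-24 + 12\right) 31 - 106 = \left(-12\right) 31 - 106 = -372 - 106 = -478$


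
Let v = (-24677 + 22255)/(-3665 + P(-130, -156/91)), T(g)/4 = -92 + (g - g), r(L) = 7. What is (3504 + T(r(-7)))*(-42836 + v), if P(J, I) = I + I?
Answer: -3449501811840/25679 ≈ -1.3433e+8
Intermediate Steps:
P(J, I) = 2*I
T(g) = -368 (T(g) = 4*(-92 + (g - g)) = 4*(-92 + 0) = 4*(-92) = -368)
v = 16954/25679 (v = (-24677 + 22255)/(-3665 + 2*(-156/91)) = -2422/(-3665 + 2*(-156*1/91)) = -2422/(-3665 + 2*(-12/7)) = -2422/(-3665 - 24/7) = -2422/(-25679/7) = -2422*(-7/25679) = 16954/25679 ≈ 0.66023)
(3504 + T(r(-7)))*(-42836 + v) = (3504 - 368)*(-42836 + 16954/25679) = 3136*(-1099968690/25679) = -3449501811840/25679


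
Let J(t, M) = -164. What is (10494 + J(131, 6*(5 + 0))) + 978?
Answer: 11308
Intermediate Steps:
(10494 + J(131, 6*(5 + 0))) + 978 = (10494 - 164) + 978 = 10330 + 978 = 11308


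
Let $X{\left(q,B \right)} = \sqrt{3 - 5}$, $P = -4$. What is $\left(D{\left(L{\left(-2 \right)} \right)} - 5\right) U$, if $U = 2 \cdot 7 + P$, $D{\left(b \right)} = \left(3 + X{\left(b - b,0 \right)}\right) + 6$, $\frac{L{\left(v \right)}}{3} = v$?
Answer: $40 + 10 i \sqrt{2} \approx 40.0 + 14.142 i$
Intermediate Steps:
$L{\left(v \right)} = 3 v$
$X{\left(q,B \right)} = i \sqrt{2}$ ($X{\left(q,B \right)} = \sqrt{-2} = i \sqrt{2}$)
$D{\left(b \right)} = 9 + i \sqrt{2}$ ($D{\left(b \right)} = \left(3 + i \sqrt{2}\right) + 6 = 9 + i \sqrt{2}$)
$U = 10$ ($U = 2 \cdot 7 - 4 = 14 - 4 = 10$)
$\left(D{\left(L{\left(-2 \right)} \right)} - 5\right) U = \left(\left(9 + i \sqrt{2}\right) - 5\right) 10 = \left(4 + i \sqrt{2}\right) 10 = 40 + 10 i \sqrt{2}$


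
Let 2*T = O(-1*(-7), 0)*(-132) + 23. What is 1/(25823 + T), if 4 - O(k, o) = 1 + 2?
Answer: 2/51537 ≈ 3.8807e-5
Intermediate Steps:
O(k, o) = 1 (O(k, o) = 4 - (1 + 2) = 4 - 1*3 = 4 - 3 = 1)
T = -109/2 (T = (1*(-132) + 23)/2 = (-132 + 23)/2 = (½)*(-109) = -109/2 ≈ -54.500)
1/(25823 + T) = 1/(25823 - 109/2) = 1/(51537/2) = 2/51537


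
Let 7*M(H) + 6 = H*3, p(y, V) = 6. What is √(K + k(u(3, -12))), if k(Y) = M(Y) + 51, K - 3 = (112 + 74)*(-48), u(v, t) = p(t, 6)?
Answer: I*√434742/7 ≈ 94.193*I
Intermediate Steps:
u(v, t) = 6
K = -8925 (K = 3 + (112 + 74)*(-48) = 3 + 186*(-48) = 3 - 8928 = -8925)
M(H) = -6/7 + 3*H/7 (M(H) = -6/7 + (H*3)/7 = -6/7 + (3*H)/7 = -6/7 + 3*H/7)
k(Y) = 351/7 + 3*Y/7 (k(Y) = (-6/7 + 3*Y/7) + 51 = 351/7 + 3*Y/7)
√(K + k(u(3, -12))) = √(-8925 + (351/7 + (3/7)*6)) = √(-8925 + (351/7 + 18/7)) = √(-8925 + 369/7) = √(-62106/7) = I*√434742/7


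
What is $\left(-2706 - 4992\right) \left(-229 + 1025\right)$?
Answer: $-6127608$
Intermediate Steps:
$\left(-2706 - 4992\right) \left(-229 + 1025\right) = \left(-7698\right) 796 = -6127608$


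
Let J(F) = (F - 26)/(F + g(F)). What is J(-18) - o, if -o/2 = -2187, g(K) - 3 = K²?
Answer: -1351610/309 ≈ -4374.1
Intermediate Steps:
g(K) = 3 + K²
o = 4374 (o = -2*(-2187) = 4374)
J(F) = (-26 + F)/(3 + F + F²) (J(F) = (F - 26)/(F + (3 + F²)) = (-26 + F)/(3 + F + F²))
J(-18) - o = (-26 - 18)/(3 - 18 + (-18)²) - 1*4374 = -44/(3 - 18 + 324) - 4374 = -44/309 - 4374 = -1351610/309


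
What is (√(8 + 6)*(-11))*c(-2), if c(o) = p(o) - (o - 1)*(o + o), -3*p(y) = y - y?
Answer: 132*√14 ≈ 493.90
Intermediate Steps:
p(y) = 0 (p(y) = -(y - y)/3 = -⅓*0 = 0)
c(o) = -2*o*(-1 + o) (c(o) = 0 - (o - 1)*(o + o) = 0 - (-1 + o)*2*o = 0 - 2*o*(-1 + o) = -2*o*(-1 + o))
(√(8 + 6)*(-11))*c(-2) = (√(8 + 6)*(-11))*(2*(-2)*(1 - 1*(-2))) = (√14*(-11))*(2*(-2)*(1 + 2)) = (-11*√14)*(2*(-2)*3) = -11*√14*(-12) = 132*√14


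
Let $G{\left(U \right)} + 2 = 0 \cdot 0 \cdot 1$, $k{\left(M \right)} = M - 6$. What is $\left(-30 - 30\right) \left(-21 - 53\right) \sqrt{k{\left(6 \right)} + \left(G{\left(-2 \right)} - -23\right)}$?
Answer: $4440 \sqrt{21} \approx 20347.0$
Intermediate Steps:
$k{\left(M \right)} = -6 + M$ ($k{\left(M \right)} = M - 6 = -6 + M$)
$G{\left(U \right)} = -2$ ($G{\left(U \right)} = -2 + 0 \cdot 0 \cdot 1 = -2 + 0 \cdot 1 = -2 + 0 = -2$)
$\left(-30 - 30\right) \left(-21 - 53\right) \sqrt{k{\left(6 \right)} + \left(G{\left(-2 \right)} - -23\right)} = \left(-30 - 30\right) \left(-21 - 53\right) \sqrt{\left(-6 + 6\right) - -21} = \left(-60\right) \left(-74\right) \sqrt{0 + \left(-2 + 23\right)} = 4440 \sqrt{0 + 21} = 4440 \sqrt{21}$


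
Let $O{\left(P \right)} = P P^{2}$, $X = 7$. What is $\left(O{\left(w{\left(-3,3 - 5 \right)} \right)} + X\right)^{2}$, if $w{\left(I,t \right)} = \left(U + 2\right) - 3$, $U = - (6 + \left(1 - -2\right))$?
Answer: $986049$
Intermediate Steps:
$U = -9$ ($U = - (6 + \left(1 + 2\right)) = - (6 + 3) = \left(-1\right) 9 = -9$)
$w{\left(I,t \right)} = -10$ ($w{\left(I,t \right)} = \left(-9 + 2\right) - 3 = -7 - 3 = -10$)
$O{\left(P \right)} = P^{3}$
$\left(O{\left(w{\left(-3,3 - 5 \right)} \right)} + X\right)^{2} = \left(\left(-10\right)^{3} + 7\right)^{2} = \left(-1000 + 7\right)^{2} = \left(-993\right)^{2} = 986049$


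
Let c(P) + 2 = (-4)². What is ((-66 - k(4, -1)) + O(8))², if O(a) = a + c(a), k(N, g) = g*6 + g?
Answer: 1369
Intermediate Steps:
c(P) = 14 (c(P) = -2 + (-4)² = -2 + 16 = 14)
k(N, g) = 7*g (k(N, g) = 6*g + g = 7*g)
O(a) = 14 + a (O(a) = a + 14 = 14 + a)
((-66 - k(4, -1)) + O(8))² = ((-66 - 7*(-1)) + (14 + 8))² = ((-66 - 1*(-7)) + 22)² = ((-66 + 7) + 22)² = (-59 + 22)² = (-37)² = 1369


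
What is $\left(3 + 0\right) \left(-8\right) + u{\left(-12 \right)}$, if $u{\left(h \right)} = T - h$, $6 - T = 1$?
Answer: $-7$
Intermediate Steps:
$T = 5$ ($T = 6 - 1 = 5$)
$u{\left(h \right)} = 5 - h$
$\left(3 + 0\right) \left(-8\right) + u{\left(-12 \right)} = \left(3 + 0\right) \left(-8\right) + \left(5 - -12\right) = 3 \left(-8\right) + \left(5 + 12\right) = -24 + 17 = -7$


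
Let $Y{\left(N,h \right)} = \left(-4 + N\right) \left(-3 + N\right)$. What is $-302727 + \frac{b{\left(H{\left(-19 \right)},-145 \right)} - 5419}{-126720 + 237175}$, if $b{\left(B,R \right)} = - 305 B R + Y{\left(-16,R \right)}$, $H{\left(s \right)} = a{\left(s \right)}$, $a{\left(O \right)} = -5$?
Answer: $- \frac{33437936949}{110455} \approx -3.0273 \cdot 10^{5}$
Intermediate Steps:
$H{\left(s \right)} = -5$
$b{\left(B,R \right)} = 380 - 305 B R$ ($b{\left(B,R \right)} = - 305 B R + \left(12 + \left(-16\right)^{2} - -112\right) = - 305 B R + \left(12 + 256 + 112\right) = - 305 B R + 380 = 380 - 305 B R$)
$-302727 + \frac{b{\left(H{\left(-19 \right)},-145 \right)} - 5419}{-126720 + 237175} = -302727 + \frac{\left(380 - \left(-1525\right) \left(-145\right)\right) - 5419}{-126720 + 237175} = -302727 + \frac{\left(380 - 221125\right) - 5419}{110455} = -302727 + \left(-220745 - 5419\right) \frac{1}{110455} = -302727 - \frac{226164}{110455} = - \frac{33437936949}{110455}$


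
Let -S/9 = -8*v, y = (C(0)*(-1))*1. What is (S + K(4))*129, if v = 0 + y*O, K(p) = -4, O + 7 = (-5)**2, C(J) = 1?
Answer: -167700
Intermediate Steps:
O = 18 (O = -7 + (-5)**2 = -7 + 25 = 18)
y = -1 (y = (1*(-1))*1 = -1*1 = -1)
v = -18 (v = 0 - 1*18 = 0 - 18 = -18)
S = -1296 (S = -(-72)*(-18) = -9*144 = -1296)
(S + K(4))*129 = (-1296 - 4)*129 = -1300*129 = -167700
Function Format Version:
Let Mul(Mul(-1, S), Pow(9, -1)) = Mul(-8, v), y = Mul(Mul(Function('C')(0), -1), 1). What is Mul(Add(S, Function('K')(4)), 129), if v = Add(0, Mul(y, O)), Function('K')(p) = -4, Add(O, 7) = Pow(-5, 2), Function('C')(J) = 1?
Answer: -167700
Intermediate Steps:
O = 18 (O = Add(-7, Pow(-5, 2)) = Add(-7, 25) = 18)
y = -1 (y = Mul(Mul(1, -1), 1) = Mul(-1, 1) = -1)
v = -18 (v = Add(0, Mul(-1, 18)) = Add(0, -18) = -18)
S = -1296 (S = Mul(-9, Mul(-8, -18)) = Mul(-9, 144) = -1296)
Mul(Add(S, Function('K')(4)), 129) = Mul(Add(-1296, -4), 129) = Mul(-1300, 129) = -167700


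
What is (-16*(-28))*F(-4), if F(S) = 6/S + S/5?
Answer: -5152/5 ≈ -1030.4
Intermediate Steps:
F(S) = 6/S + S/5 (F(S) = 6/S + S*(⅕) = 6/S + S/5)
(-16*(-28))*F(-4) = (-16*(-28))*(6/(-4) + (⅕)*(-4)) = 448*(6*(-¼) - ⅘) = 448*(-3/2 - ⅘) = 448*(-23/10) = -5152/5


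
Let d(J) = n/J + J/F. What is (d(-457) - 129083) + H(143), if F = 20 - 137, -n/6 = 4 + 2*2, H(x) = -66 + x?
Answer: -6897607349/53469 ≈ -1.2900e+5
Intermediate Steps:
n = -48 (n = -6*(4 + 2*2) = -6*(4 + 4) = -6*8 = -48)
F = -117
d(J) = -48/J - J/117 (d(J) = -48/J + J/(-117) = -48/J + J*(-1/117) = -48/J - J/117)
(d(-457) - 129083) + H(143) = ((-48/(-457) - 1/117*(-457)) - 129083) + (-66 + 143) = ((-48*(-1/457) + 457/117) - 129083) + 77 = ((48/457 + 457/117) - 129083) + 77 = (214465/53469 - 129083) + 77 = -6901724462/53469 + 77 = -6897607349/53469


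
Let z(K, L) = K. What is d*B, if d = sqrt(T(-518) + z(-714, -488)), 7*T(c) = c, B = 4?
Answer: 8*I*sqrt(197) ≈ 112.29*I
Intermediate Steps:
T(c) = c/7
d = 2*I*sqrt(197) (d = sqrt((1/7)*(-518) - 714) = sqrt(-74 - 714) = sqrt(-788) = 2*I*sqrt(197) ≈ 28.071*I)
d*B = (2*I*sqrt(197))*4 = 8*I*sqrt(197)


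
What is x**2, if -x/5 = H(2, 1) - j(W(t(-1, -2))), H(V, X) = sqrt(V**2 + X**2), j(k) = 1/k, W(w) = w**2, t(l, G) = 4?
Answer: 32025/256 - 25*sqrt(5)/8 ≈ 118.11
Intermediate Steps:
x = 5/16 - 5*sqrt(5) (x = -5*(sqrt(2**2 + 1**2) - 1/(4**2)) = -5*(sqrt(4 + 1) - 1/16) = -5*(sqrt(5) - 1*1/16) = -5*(sqrt(5) - 1/16) = -5*(-1/16 + sqrt(5)) = 5/16 - 5*sqrt(5) ≈ -10.868)
x**2 = (5/16 - 5*sqrt(5))**2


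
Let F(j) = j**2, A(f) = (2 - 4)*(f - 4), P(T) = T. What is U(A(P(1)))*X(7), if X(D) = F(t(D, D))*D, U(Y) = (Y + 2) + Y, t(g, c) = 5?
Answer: 2450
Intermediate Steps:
A(f) = 8 - 2*f (A(f) = -2*(-4 + f) = 8 - 2*f)
U(Y) = 2 + 2*Y (U(Y) = (2 + Y) + Y = 2 + 2*Y)
X(D) = 25*D (X(D) = 5**2*D = 25*D)
U(A(P(1)))*X(7) = (2 + 2*(8 - 2*1))*(25*7) = (2 + 2*(8 - 2))*175 = (2 + 2*6)*175 = (2 + 12)*175 = 14*175 = 2450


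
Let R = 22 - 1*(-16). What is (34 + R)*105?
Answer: 7560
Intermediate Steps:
R = 38 (R = 22 + 16 = 38)
(34 + R)*105 = (34 + 38)*105 = 72*105 = 7560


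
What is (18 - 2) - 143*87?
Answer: -12425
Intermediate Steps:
(18 - 2) - 143*87 = 16 - 12441 = -12425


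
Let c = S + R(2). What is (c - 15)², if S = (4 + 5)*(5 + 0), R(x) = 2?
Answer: 1024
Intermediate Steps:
S = 45 (S = 9*5 = 45)
c = 47 (c = 45 + 2 = 47)
(c - 15)² = (47 - 15)² = 32² = 1024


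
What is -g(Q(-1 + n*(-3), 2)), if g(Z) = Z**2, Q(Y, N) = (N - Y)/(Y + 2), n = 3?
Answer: -9/4 ≈ -2.2500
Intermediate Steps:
Q(Y, N) = (N - Y)/(2 + Y)
-g(Q(-1 + n*(-3), 2)) = -((2 - (-1 + 3*(-3)))/(2 + (-1 + 3*(-3))))**2 = -((2 - (-1 - 9))/(2 + (-1 - 9)))**2 = -((2 - 1*(-10))/(2 - 10))**2 = -((2 + 10)/(-8))**2 = -(-1/8*12)**2 = -(-3/2)**2 = -1*9/4 = -9/4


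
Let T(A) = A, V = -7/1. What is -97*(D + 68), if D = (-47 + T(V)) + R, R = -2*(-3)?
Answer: -1940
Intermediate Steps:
R = 6
V = -7 (V = -7*1 = -7)
D = -48 (D = (-47 - 7) + 6 = -54 + 6 = -48)
-97*(D + 68) = -97*(-48 + 68) = -97*20 = -1940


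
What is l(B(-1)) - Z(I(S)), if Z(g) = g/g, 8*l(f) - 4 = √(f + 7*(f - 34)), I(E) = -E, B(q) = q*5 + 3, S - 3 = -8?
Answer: -½ + I*√254/8 ≈ -0.5 + 1.9922*I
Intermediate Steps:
S = -5 (S = 3 - 8 = -5)
B(q) = 3 + 5*q (B(q) = 5*q + 3 = 3 + 5*q)
l(f) = ½ + √(-238 + 8*f)/8 (l(f) = ½ + √(f + 7*(f - 34))/8 = ½ + √(f + 7*(-34 + f))/8 = ½ + √(f + (-238 + 7*f))/8 = ½ + √(-238 + 8*f)/8)
Z(g) = 1
l(B(-1)) - Z(I(S)) = (½ + √(-238 + 8*(3 + 5*(-1)))/8) - 1*1 = (½ + √(-238 + 8*(3 - 5))/8) - 1 = (½ + √(-238 + 8*(-2))/8) - 1 = (½ + √(-238 - 16)/8) - 1 = (½ + √(-254)/8) - 1 = (½ + (I*√254)/8) - 1 = (½ + I*√254/8) - 1 = -½ + I*√254/8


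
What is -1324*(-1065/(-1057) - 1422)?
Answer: 1988633436/1057 ≈ 1.8814e+6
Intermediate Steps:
-1324*(-1065/(-1057) - 1422) = -1324*(-1065*(-1/1057) - 1422) = -1324*(1065/1057 - 1422) = -1324*(-1501989/1057) = 1988633436/1057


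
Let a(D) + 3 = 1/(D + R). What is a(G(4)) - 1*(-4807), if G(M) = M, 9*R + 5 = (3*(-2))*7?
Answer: 52835/11 ≈ 4803.2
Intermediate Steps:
R = -47/9 (R = -5/9 + ((3*(-2))*7)/9 = -5/9 + (-6*7)/9 = -5/9 + (1/9)*(-42) = -5/9 - 14/3 = -47/9 ≈ -5.2222)
a(D) = -3 + 1/(-47/9 + D) (a(D) = -3 + 1/(D - 47/9) = -3 + 1/(-47/9 + D))
a(G(4)) - 1*(-4807) = 3*(50 - 9*4)/(-47 + 9*4) - 1*(-4807) = 3*(50 - 36)/(-47 + 36) + 4807 = 3*14/(-11) + 4807 = 3*(-1/11)*14 + 4807 = -42/11 + 4807 = 52835/11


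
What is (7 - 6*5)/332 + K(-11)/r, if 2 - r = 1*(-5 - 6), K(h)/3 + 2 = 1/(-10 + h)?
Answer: -16369/30212 ≈ -0.54180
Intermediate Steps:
K(h) = -6 + 3/(-10 + h)
r = 13 (r = 2 - (-5 - 6) = 2 - (-11) = 2 - 1*(-11) = 2 + 11 = 13)
(7 - 6*5)/332 + K(-11)/r = (7 - 6*5)/332 + (3*(21 - 2*(-11))/(-10 - 11))/13 = (7 - 30)*(1/332) + (3*(21 + 22)/(-21))*(1/13) = -23*1/332 + (3*(-1/21)*43)*(1/13) = -23/332 - 43/7*1/13 = -23/332 - 43/91 = -16369/30212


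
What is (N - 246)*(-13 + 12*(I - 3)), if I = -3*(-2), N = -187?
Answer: -9959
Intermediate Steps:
I = 6
(N - 246)*(-13 + 12*(I - 3)) = (-187 - 246)*(-13 + 12*(6 - 3)) = -433*(-13 + 12*3) = -433*(-13 + 36) = -433*23 = -9959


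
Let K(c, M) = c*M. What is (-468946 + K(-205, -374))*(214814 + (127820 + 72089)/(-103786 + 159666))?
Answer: -1177220886871801/13970 ≈ -8.4268e+10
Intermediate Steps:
K(c, M) = M*c
(-468946 + K(-205, -374))*(214814 + (127820 + 72089)/(-103786 + 159666)) = (-468946 - 374*(-205))*(214814 + (127820 + 72089)/(-103786 + 159666)) = (-468946 + 76670)*(214814 + 199909/55880) = -392276*(214814 + 199909*(1/55880)) = -392276*(214814 + 199909/55880) = -392276*12004006229/55880 = -1177220886871801/13970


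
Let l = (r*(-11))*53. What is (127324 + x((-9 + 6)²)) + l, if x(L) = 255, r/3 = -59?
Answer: 230770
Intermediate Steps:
r = -177 (r = 3*(-59) = -177)
l = 103191 (l = -177*(-11)*53 = 1947*53 = 103191)
(127324 + x((-9 + 6)²)) + l = (127324 + 255) + 103191 = 127579 + 103191 = 230770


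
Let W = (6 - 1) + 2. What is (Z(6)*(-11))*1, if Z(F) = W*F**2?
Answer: -2772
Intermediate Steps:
W = 7 (W = 5 + 2 = 7)
Z(F) = 7*F**2
(Z(6)*(-11))*1 = ((7*6**2)*(-11))*1 = ((7*36)*(-11))*1 = (252*(-11))*1 = -2772*1 = -2772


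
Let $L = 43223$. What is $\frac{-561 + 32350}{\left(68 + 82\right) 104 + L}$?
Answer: $\frac{31789}{58823} \approx 0.54042$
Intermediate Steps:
$\frac{-561 + 32350}{\left(68 + 82\right) 104 + L} = \frac{-561 + 32350}{\left(68 + 82\right) 104 + 43223} = \frac{31789}{150 \cdot 104 + 43223} = \frac{31789}{15600 + 43223} = \frac{31789}{58823}$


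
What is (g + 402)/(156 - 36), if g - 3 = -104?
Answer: 301/120 ≈ 2.5083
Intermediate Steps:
g = -101 (g = 3 - 104 = -101)
(g + 402)/(156 - 36) = (-101 + 402)/(156 - 36) = 301/120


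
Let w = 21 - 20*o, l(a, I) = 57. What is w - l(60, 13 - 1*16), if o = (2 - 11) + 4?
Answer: 64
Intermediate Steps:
o = -5 (o = -9 + 4 = -5)
w = 121 (w = 21 - 20*(-5) = 21 + 100 = 121)
w - l(60, 13 - 1*16) = 121 - 1*57 = 121 - 57 = 64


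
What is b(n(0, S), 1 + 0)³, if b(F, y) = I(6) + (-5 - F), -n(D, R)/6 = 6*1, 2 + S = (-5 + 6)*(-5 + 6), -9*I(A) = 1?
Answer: 21484952/729 ≈ 29472.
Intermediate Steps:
I(A) = -⅑ (I(A) = -⅑*1 = -⅑)
S = -1 (S = -2 + (-5 + 6)*(-5 + 6) = -2 + 1*1 = -2 + 1 = -1)
n(D, R) = -36
b(F, y) = -46/9 - F (b(F, y) = -⅑ + (-5 - F) = -46/9 - F)
b(n(0, S), 1 + 0)³ = (-46/9 - 1*(-36))³ = (-46/9 + 36)³ = (278/9)³ = 21484952/729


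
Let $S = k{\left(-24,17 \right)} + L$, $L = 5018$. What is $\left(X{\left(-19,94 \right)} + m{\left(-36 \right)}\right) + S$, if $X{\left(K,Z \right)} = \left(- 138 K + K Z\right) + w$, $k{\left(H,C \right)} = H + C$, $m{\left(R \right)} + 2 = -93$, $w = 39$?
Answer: $5791$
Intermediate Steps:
$m{\left(R \right)} = -95$ ($m{\left(R \right)} = -2 - 93 = -95$)
$k{\left(H,C \right)} = C + H$
$X{\left(K,Z \right)} = 39 - 138 K + K Z$ ($X{\left(K,Z \right)} = \left(- 138 K + K Z\right) + 39 = 39 - 138 K + K Z$)
$S = 5011$ ($S = \left(17 - 24\right) + 5018 = -7 + 5018 = 5011$)
$\left(X{\left(-19,94 \right)} + m{\left(-36 \right)}\right) + S = \left(\left(39 - -2622 - 1786\right) - 95\right) + 5011 = \left(\left(39 + 2622 - 1786\right) - 95\right) + 5011 = \left(875 - 95\right) + 5011 = 780 + 5011 = 5791$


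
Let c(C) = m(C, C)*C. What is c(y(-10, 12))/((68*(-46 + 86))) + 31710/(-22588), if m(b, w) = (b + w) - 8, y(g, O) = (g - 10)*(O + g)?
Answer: -21067/191998 ≈ -0.10973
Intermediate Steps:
y(g, O) = (-10 + g)*(O + g)
m(b, w) = -8 + b + w
c(C) = C*(-8 + 2*C) (c(C) = (-8 + C + C)*C = (-8 + 2*C)*C = C*(-8 + 2*C))
c(y(-10, 12))/((68*(-46 + 86))) + 31710/(-22588) = (2*((-10)² - 10*12 - 10*(-10) + 12*(-10))*(-4 + ((-10)² - 10*12 - 10*(-10) + 12*(-10))))/((68*(-46 + 86))) + 31710/(-22588) = (2*(100 - 120 + 100 - 120)*(-4 + (100 - 120 + 100 - 120)))/((68*40)) + 31710*(-1/22588) = (2*(-40)*(-4 - 40))/2720 - 15855/11294 = (2*(-40)*(-44))*(1/2720) - 15855/11294 = 3520*(1/2720) - 15855/11294 = 22/17 - 15855/11294 = -21067/191998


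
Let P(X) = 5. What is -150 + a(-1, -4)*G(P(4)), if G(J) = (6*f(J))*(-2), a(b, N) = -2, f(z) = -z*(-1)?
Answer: -30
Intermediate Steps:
f(z) = z
G(J) = -12*J (G(J) = (6*J)*(-2) = -12*J)
-150 + a(-1, -4)*G(P(4)) = -150 - (-24)*5 = -150 - 2*(-60) = -150 + 120 = -30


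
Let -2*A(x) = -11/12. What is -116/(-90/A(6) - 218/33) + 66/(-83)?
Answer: -62172/277967 ≈ -0.22367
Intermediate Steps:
A(x) = 11/24 (A(x) = -(-11)/(2*12) = -1/2*(-11/12) = 11/24)
-116/(-90/A(6) - 218/33) + 66/(-83) = -116/(-90/11/24 - 218/33) + 66/(-83) = -116/(-90*24/11 - 218*1/33) + 66*(-1/83) = -116/(-2160/11 - 218/33) - 66/83 = -116/(-6698/33) - 66/83 = -116*(-33/6698) - 66/83 = 1914/3349 - 66/83 = -62172/277967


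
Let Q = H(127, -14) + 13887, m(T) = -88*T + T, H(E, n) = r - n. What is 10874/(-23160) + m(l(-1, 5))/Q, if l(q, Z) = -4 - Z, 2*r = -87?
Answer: -5302087/12837588 ≈ -0.41301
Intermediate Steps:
r = -87/2 (r = (½)*(-87) = -87/2 ≈ -43.500)
H(E, n) = -87/2 - n
m(T) = -87*T
Q = 27715/2 (Q = (-87/2 - 1*(-14)) + 13887 = (-87/2 + 14) + 13887 = -59/2 + 13887 = 27715/2 ≈ 13858.)
10874/(-23160) + m(l(-1, 5))/Q = 10874/(-23160) + (-87*(-4 - 1*5))/(27715/2) = 10874*(-1/23160) - 87*(-4 - 5)*(2/27715) = -5437/11580 - 87*(-9)*(2/27715) = -5437/11580 + 783*(2/27715) = -5437/11580 + 1566/27715 = -5302087/12837588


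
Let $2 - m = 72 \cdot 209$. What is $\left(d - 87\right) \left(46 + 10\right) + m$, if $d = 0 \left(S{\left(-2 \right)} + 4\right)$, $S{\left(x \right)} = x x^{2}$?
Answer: $-19918$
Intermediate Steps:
$m = -15046$ ($m = 2 - 72 \cdot 209 = 2 - 15048 = -15046$)
$S{\left(x \right)} = x^{3}$
$d = 0$ ($d = 0 \left(\left(-2\right)^{3} + 4\right) = 0 \left(-8 + 4\right) = 0 \left(-4\right) = 0$)
$\left(d - 87\right) \left(46 + 10\right) + m = \left(0 - 87\right) \left(46 + 10\right) - 15046 = \left(-87\right) 56 - 15046 = -4872 - 15046 = -19918$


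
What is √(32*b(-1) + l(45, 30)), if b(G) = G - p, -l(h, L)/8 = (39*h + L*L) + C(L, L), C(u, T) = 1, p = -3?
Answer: 8*I*√331 ≈ 145.55*I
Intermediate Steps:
l(h, L) = -8 - 312*h - 8*L² (l(h, L) = -8*((39*h + L*L) + 1) = -8*((39*h + L²) + 1) = -8*((L² + 39*h) + 1) = -8*(1 + L² + 39*h) = -8 - 312*h - 8*L²)
b(G) = 3 + G (b(G) = G - 1*(-3) = G + 3 = 3 + G)
√(32*b(-1) + l(45, 30)) = √(32*(3 - 1) + (-8 - 312*45 - 8*30²)) = √(32*2 + (-8 - 14040 - 8*900)) = √(64 + (-8 - 14040 - 7200)) = √(64 - 21248) = √(-21184) = 8*I*√331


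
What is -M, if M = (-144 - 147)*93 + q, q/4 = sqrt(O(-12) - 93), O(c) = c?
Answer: 27063 - 4*I*sqrt(105) ≈ 27063.0 - 40.988*I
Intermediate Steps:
q = 4*I*sqrt(105) (q = 4*sqrt(-12 - 93) = 4*sqrt(-105) = 4*(I*sqrt(105)) = 4*I*sqrt(105) ≈ 40.988*I)
M = -27063 + 4*I*sqrt(105) (M = (-144 - 147)*93 + 4*I*sqrt(105) = -291*93 + 4*I*sqrt(105) = -27063 + 4*I*sqrt(105) ≈ -27063.0 + 40.988*I)
-M = -(-27063 + 4*I*sqrt(105)) = 27063 - 4*I*sqrt(105)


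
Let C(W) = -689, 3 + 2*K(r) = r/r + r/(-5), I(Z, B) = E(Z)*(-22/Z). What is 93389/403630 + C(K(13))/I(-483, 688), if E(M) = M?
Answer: 70038907/2219965 ≈ 31.550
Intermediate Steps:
I(Z, B) = -22 (I(Z, B) = Z*(-22/Z) = -22)
K(r) = -1 - r/10 (K(r) = -3/2 + (r/r + r/(-5))/2 = -3/2 + (1 + r*(-1/5))/2 = -3/2 + (1 - r/5)/2 = -3/2 + (1/2 - r/10) = -1 - r/10)
93389/403630 + C(K(13))/I(-483, 688) = 93389/403630 - 689/(-22) = 93389*(1/403630) - 689*(-1/22) = 93389/403630 + 689/22 = 70038907/2219965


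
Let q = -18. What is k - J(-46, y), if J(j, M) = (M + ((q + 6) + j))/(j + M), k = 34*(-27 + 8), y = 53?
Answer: -4517/7 ≈ -645.29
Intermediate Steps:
k = -646 (k = 34*(-19) = -646)
J(j, M) = (-12 + M + j)/(M + j) (J(j, M) = (M + ((-18 + 6) + j))/(j + M) = (M + (-12 + j))/(M + j) = (-12 + M + j)/(M + j))
k - J(-46, y) = -646 - (-12 + 53 - 46)/(53 - 46) = -646 - (-5)/7 = -646 - 1*(-5/7) = -646 + 5/7 = -4517/7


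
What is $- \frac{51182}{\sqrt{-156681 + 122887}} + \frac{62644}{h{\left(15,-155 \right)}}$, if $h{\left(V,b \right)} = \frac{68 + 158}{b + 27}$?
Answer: $- \frac{4009216}{113} + \frac{25591 i \sqrt{33794}}{16897} \approx -35480.0 + 278.42 i$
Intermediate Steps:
$h{\left(V,b \right)} = \frac{226}{27 + b}$
$- \frac{51182}{\sqrt{-156681 + 122887}} + \frac{62644}{h{\left(15,-155 \right)}} = - \frac{51182}{\sqrt{-156681 + 122887}} + \frac{62644}{226 \frac{1}{27 - 155}} = - \frac{51182}{\sqrt{-33794}} + \frac{62644}{226 \frac{1}{-128}} = - \frac{51182}{i \sqrt{33794}} + \frac{62644}{226 \left(- \frac{1}{128}\right)} = - 51182 \left(- \frac{i \sqrt{33794}}{33794}\right) + \frac{62644}{- \frac{113}{64}} = \frac{25591 i \sqrt{33794}}{16897} + 62644 \left(- \frac{64}{113}\right) = \frac{25591 i \sqrt{33794}}{16897} - \frac{4009216}{113} = - \frac{4009216}{113} + \frac{25591 i \sqrt{33794}}{16897}$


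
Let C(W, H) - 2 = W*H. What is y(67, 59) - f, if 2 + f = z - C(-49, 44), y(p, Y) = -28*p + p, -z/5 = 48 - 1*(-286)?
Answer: -2291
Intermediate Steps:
z = -1670 (z = -5*(48 - 1*(-286)) = -5*(48 + 286) = -5*334 = -1670)
C(W, H) = 2 + H*W (C(W, H) = 2 + W*H = 2 + H*W)
y(p, Y) = -27*p
f = 482 (f = -2 + (-1670 - (2 + 44*(-49))) = -2 + (-1670 - (2 - 2156)) = -2 + (-1670 - 1*(-2154)) = -2 + (-1670 + 2154) = -2 + 484 = 482)
y(67, 59) - f = -27*67 - 1*482 = -1809 - 482 = -2291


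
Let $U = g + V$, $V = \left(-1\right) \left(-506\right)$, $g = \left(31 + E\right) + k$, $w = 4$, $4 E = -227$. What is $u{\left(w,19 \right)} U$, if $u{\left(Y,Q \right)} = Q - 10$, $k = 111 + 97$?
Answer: $\frac{24777}{4} \approx 6194.3$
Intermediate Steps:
$E = - \frac{227}{4}$ ($E = \frac{1}{4} \left(-227\right) = - \frac{227}{4} \approx -56.75$)
$k = 208$
$u{\left(Y,Q \right)} = -10 + Q$
$g = \frac{729}{4}$ ($g = \left(31 - \frac{227}{4}\right) + 208 = - \frac{103}{4} + 208 = \frac{729}{4} \approx 182.25$)
$V = 506$
$U = \frac{2753}{4}$ ($U = \frac{729}{4} + 506 = \frac{2753}{4} \approx 688.25$)
$u{\left(w,19 \right)} U = \left(-10 + 19\right) \frac{2753}{4} = 9 \cdot \frac{2753}{4} = \frac{24777}{4}$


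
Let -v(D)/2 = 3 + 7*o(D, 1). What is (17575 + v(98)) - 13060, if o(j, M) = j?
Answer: 3137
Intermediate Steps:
v(D) = -6 - 14*D (v(D) = -2*(3 + 7*D) = -6 - 14*D)
(17575 + v(98)) - 13060 = (17575 + (-6 - 14*98)) - 13060 = (17575 + (-6 - 1372)) - 13060 = (17575 - 1378) - 13060 = 16197 - 13060 = 3137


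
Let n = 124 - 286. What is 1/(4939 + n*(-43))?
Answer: 1/11905 ≈ 8.3998e-5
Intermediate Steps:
n = -162
1/(4939 + n*(-43)) = 1/(4939 - 162*(-43)) = 1/(4939 + 6966) = 1/11905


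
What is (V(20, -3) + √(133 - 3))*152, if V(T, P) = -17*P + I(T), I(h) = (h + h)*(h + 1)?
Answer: 135432 + 152*√130 ≈ 1.3717e+5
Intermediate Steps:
I(h) = 2*h*(1 + h) (I(h) = (2*h)*(1 + h) = 2*h*(1 + h))
V(T, P) = -17*P + 2*T*(1 + T)
(V(20, -3) + √(133 - 3))*152 = ((-17*(-3) + 2*20*(1 + 20)) + √(133 - 3))*152 = ((51 + 2*20*21) + √130)*152 = ((51 + 840) + √130)*152 = (891 + √130)*152 = 135432 + 152*√130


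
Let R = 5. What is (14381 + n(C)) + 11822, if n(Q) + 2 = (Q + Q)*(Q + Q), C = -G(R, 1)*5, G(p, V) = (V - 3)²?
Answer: 27801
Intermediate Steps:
G(p, V) = (-3 + V)²
C = -20 (C = -(-3 + 1)²*5 = -1*(-2)²*5 = -1*4*5 = -4*5 = -20)
n(Q) = -2 + 4*Q² (n(Q) = -2 + (Q + Q)*(Q + Q) = -2 + (2*Q)*(2*Q) = -2 + 4*Q²)
(14381 + n(C)) + 11822 = (14381 + (-2 + 4*(-20)²)) + 11822 = (14381 + (-2 + 4*400)) + 11822 = (14381 + (-2 + 1600)) + 11822 = (14381 + 1598) + 11822 = 15979 + 11822 = 27801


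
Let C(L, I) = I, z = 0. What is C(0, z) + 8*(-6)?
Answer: -48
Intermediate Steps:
C(0, z) + 8*(-6) = 0 + 8*(-6) = 0 - 48 = -48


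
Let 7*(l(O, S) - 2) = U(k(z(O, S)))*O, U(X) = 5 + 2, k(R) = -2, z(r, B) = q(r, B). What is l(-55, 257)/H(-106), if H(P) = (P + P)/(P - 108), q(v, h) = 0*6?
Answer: -107/2 ≈ -53.500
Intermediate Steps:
q(v, h) = 0
z(r, B) = 0
H(P) = 2*P/(-108 + P) (H(P) = (2*P)/(-108 + P) = 2*P/(-108 + P))
U(X) = 7
l(O, S) = 2 + O (l(O, S) = 2 + (7*O)/7 = 2 + O)
l(-55, 257)/H(-106) = (2 - 55)/((2*(-106)/(-108 - 106))) = -53/(2*(-106)/(-214)) = -53/(2*(-106)*(-1/214)) = -53/106/107 = -53*107/106 = -107/2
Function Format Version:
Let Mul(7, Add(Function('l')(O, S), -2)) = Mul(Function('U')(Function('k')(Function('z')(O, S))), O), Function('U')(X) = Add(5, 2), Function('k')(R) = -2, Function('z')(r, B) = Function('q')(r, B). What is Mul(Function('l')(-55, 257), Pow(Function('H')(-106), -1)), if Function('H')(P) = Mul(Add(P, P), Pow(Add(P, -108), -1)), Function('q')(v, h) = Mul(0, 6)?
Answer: Rational(-107, 2) ≈ -53.500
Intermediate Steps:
Function('q')(v, h) = 0
Function('z')(r, B) = 0
Function('H')(P) = Mul(2, P, Pow(Add(-108, P), -1)) (Function('H')(P) = Mul(Mul(2, P), Pow(Add(-108, P), -1)) = Mul(2, P, Pow(Add(-108, P), -1)))
Function('U')(X) = 7
Function('l')(O, S) = Add(2, O) (Function('l')(O, S) = Add(2, Mul(Rational(1, 7), Mul(7, O))) = Add(2, O))
Mul(Function('l')(-55, 257), Pow(Function('H')(-106), -1)) = Mul(Add(2, -55), Pow(Mul(2, -106, Pow(Add(-108, -106), -1)), -1)) = Mul(-53, Pow(Mul(2, -106, Pow(-214, -1)), -1)) = Mul(-53, Pow(Mul(2, -106, Rational(-1, 214)), -1)) = Mul(-53, Pow(Rational(106, 107), -1)) = Mul(-53, Rational(107, 106)) = Rational(-107, 2)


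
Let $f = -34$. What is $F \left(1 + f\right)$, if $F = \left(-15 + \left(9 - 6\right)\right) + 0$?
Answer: $396$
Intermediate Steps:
$F = -12$ ($F = \left(-15 + \left(9 - 6\right)\right) + 0 = \left(-15 + 3\right) + 0 = -12 + 0 = -12$)
$F \left(1 + f\right) = - 12 \left(1 - 34\right) = \left(-12\right) \left(-33\right) = 396$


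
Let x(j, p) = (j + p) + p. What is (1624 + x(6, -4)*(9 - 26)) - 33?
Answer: 1625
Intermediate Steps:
x(j, p) = j + 2*p
(1624 + x(6, -4)*(9 - 26)) - 33 = (1624 + (6 + 2*(-4))*(9 - 26)) - 33 = (1624 + (6 - 8)*(-17)) - 33 = (1624 - 2*(-17)) - 33 = (1624 + 34) - 33 = 1658 - 33 = 1625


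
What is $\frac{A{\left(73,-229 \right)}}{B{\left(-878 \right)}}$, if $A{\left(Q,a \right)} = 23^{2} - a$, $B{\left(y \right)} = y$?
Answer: $- \frac{379}{439} \approx -0.86333$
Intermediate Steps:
$A{\left(Q,a \right)} = 529 - a$
$\frac{A{\left(73,-229 \right)}}{B{\left(-878 \right)}} = \frac{529 - -229}{-878} = \left(529 + 229\right) \left(- \frac{1}{878}\right) = 758 \left(- \frac{1}{878}\right) = - \frac{379}{439}$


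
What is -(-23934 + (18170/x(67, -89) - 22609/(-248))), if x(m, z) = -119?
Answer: 708155897/29512 ≈ 23996.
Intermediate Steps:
-(-23934 + (18170/x(67, -89) - 22609/(-248))) = -(-23934 + (18170/(-119) - 22609/(-248))) = -(-23934 + (18170*(-1/119) - 22609*(-1/248))) = -(-23934 + (-18170/119 + 22609/248)) = -(-23934 - 1815689/29512) = -1*(-708155897/29512) = 708155897/29512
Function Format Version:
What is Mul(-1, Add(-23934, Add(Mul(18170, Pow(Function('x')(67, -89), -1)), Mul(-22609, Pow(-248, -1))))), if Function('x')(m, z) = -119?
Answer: Rational(708155897, 29512) ≈ 23996.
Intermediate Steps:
Mul(-1, Add(-23934, Add(Mul(18170, Pow(Function('x')(67, -89), -1)), Mul(-22609, Pow(-248, -1))))) = Mul(-1, Add(-23934, Add(Mul(18170, Pow(-119, -1)), Mul(-22609, Pow(-248, -1))))) = Mul(-1, Add(-23934, Add(Mul(18170, Rational(-1, 119)), Mul(-22609, Rational(-1, 248))))) = Mul(-1, Add(-23934, Add(Rational(-18170, 119), Rational(22609, 248)))) = Mul(-1, Add(-23934, Rational(-1815689, 29512))) = Mul(-1, Rational(-708155897, 29512)) = Rational(708155897, 29512)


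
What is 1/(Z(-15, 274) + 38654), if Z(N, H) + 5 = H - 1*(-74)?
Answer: 1/38997 ≈ 2.5643e-5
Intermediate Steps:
Z(N, H) = 69 + H (Z(N, H) = -5 + (H - 1*(-74)) = -5 + (H + 74) = -5 + (74 + H) = 69 + H)
1/(Z(-15, 274) + 38654) = 1/((69 + 274) + 38654) = 1/(343 + 38654) = 1/38997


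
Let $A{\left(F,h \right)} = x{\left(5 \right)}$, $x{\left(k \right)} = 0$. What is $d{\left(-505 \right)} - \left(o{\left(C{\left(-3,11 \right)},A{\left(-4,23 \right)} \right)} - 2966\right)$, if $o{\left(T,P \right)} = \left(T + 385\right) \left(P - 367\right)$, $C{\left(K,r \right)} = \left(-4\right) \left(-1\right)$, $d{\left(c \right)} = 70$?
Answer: $145799$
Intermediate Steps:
$C{\left(K,r \right)} = 4$
$A{\left(F,h \right)} = 0$
$o{\left(T,P \right)} = \left(-367 + P\right) \left(385 + T\right)$ ($o{\left(T,P \right)} = \left(385 + T\right) \left(-367 + P\right) = \left(-367 + P\right) \left(385 + T\right)$)
$d{\left(-505 \right)} - \left(o{\left(C{\left(-3,11 \right)},A{\left(-4,23 \right)} \right)} - 2966\right) = 70 - \left(\left(-141295 - 1468 + 385 \cdot 0 + 0 \cdot 4\right) - 2966\right) = 70 - \left(\left(-141295 - 1468 + 0 + 0\right) - 2966\right) = 70 - \left(-142763 - 2966\right) = 70 - -145729 = 70 + 145729 = 145799$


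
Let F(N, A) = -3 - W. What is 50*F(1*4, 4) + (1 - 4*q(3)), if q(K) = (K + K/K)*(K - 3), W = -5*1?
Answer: 101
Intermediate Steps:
W = -5
q(K) = (1 + K)*(-3 + K) (q(K) = (K + 1)*(-3 + K) = (1 + K)*(-3 + K))
F(N, A) = 2 (F(N, A) = -3 - 1*(-5) = -3 + 5 = 2)
50*F(1*4, 4) + (1 - 4*q(3)) = 50*2 + (1 - 4*(-3 + 3² - 2*3)) = 100 + (1 - 4*(-3 + 9 - 6)) = 100 + (1 - 4*0) = 100 + (1 + 0) = 100 + 1 = 101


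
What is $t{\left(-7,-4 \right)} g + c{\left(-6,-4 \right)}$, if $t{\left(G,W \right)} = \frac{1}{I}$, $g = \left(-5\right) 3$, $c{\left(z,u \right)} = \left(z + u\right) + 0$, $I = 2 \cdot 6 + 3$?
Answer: $-11$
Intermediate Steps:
$I = 15$ ($I = 12 + 3 = 15$)
$c{\left(z,u \right)} = u + z$ ($c{\left(z,u \right)} = \left(u + z\right) + 0 = u + z$)
$g = -15$
$t{\left(G,W \right)} = \frac{1}{15}$
$t{\left(-7,-4 \right)} g + c{\left(-6,-4 \right)} = \frac{1}{15} \left(-15\right) - 10 = -1 - 10 = -11$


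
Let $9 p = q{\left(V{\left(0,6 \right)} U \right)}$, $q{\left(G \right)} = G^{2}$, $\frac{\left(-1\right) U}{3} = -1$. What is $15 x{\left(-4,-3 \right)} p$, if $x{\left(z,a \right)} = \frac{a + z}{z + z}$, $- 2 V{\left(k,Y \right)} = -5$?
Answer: $\frac{2625}{32} \approx 82.031$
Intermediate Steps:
$V{\left(k,Y \right)} = \frac{5}{2}$ ($V{\left(k,Y \right)} = \left(- \frac{1}{2}\right) \left(-5\right) = \frac{5}{2}$)
$U = 3$ ($U = \left(-3\right) \left(-1\right) = 3$)
$x{\left(z,a \right)} = \frac{a + z}{2 z}$
$p = \frac{25}{4}$ ($p = \frac{\left(\frac{5}{2} \cdot 3\right)^{2}}{9} = \frac{\left(\frac{15}{2}\right)^{2}}{9} = \frac{1}{9} \cdot \frac{225}{4} = \frac{25}{4} \approx 6.25$)
$15 x{\left(-4,-3 \right)} p = 15 \frac{-3 - 4}{2 \left(-4\right)} \frac{25}{4} = 15 \cdot \frac{1}{2} \left(- \frac{1}{4}\right) \left(-7\right) \frac{25}{4} = 15 \cdot \frac{7}{8} \cdot \frac{25}{4} = \frac{105}{8} \cdot \frac{25}{4} = \frac{2625}{32}$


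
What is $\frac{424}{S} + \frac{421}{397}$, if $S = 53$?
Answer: $\frac{3597}{397} \approx 9.0605$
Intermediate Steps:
$\frac{424}{S} + \frac{421}{397} = \frac{424}{53} + \frac{421}{397} = 424 \cdot \frac{1}{53} + 421 \cdot \frac{1}{397} = 8 + \frac{421}{397} = \frac{3597}{397}$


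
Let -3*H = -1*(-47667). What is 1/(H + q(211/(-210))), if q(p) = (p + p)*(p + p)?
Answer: -11025/175131704 ≈ -6.2953e-5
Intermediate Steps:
H = -15889 (H = -(-1)*(-47667)/3 = -⅓*47667 = -15889)
q(p) = 4*p² (q(p) = (2*p)*(2*p) = 4*p²)
1/(H + q(211/(-210))) = 1/(-15889 + 4*(211/(-210))²) = 1/(-15889 + 4*(211*(-1/210))²) = 1/(-15889 + 4*(-211/210)²) = 1/(-15889 + 4*(44521/44100)) = 1/(-15889 + 44521/11025) = 1/(-175131704/11025) = -11025/175131704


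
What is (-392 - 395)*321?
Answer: -252627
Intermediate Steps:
(-392 - 395)*321 = -787*321 = -252627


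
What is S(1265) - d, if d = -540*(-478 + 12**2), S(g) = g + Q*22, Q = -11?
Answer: -179337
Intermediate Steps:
S(g) = -242 + g (S(g) = g - 11*22 = g - 242 = -242 + g)
d = 180360 (d = -540*(-478 + 144) = -540*(-334) = 180360)
S(1265) - d = (-242 + 1265) - 1*180360 = 1023 - 180360 = -179337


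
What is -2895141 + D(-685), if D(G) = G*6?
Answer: -2899251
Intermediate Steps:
D(G) = 6*G
-2895141 + D(-685) = -2895141 + 6*(-685) = -2895141 - 4110 = -2899251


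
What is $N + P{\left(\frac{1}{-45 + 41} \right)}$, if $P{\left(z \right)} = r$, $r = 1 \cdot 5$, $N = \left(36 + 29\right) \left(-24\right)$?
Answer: $-1555$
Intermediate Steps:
$N = -1560$ ($N = 65 \left(-24\right) = -1560$)
$r = 5$
$P{\left(z \right)} = 5$
$N + P{\left(\frac{1}{-45 + 41} \right)} = -1560 + 5 = -1555$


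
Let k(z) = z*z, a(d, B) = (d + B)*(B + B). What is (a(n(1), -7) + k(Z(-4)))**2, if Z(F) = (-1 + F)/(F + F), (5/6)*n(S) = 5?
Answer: 848241/4096 ≈ 207.09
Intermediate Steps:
n(S) = 6 (n(S) = (6/5)*5 = 6)
Z(F) = (-1 + F)/(2*F) (Z(F) = (-1 + F)/((2*F)) = (-1 + F)*(1/(2*F)) = (-1 + F)/(2*F))
a(d, B) = 2*B*(B + d) (a(d, B) = (B + d)*(2*B) = 2*B*(B + d))
k(z) = z**2
(a(n(1), -7) + k(Z(-4)))**2 = (2*(-7)*(-7 + 6) + ((1/2)*(-1 - 4)/(-4))**2)**2 = (2*(-7)*(-1) + ((1/2)*(-1/4)*(-5))**2)**2 = (14 + (5/8)**2)**2 = (14 + 25/64)**2 = (921/64)**2 = 848241/4096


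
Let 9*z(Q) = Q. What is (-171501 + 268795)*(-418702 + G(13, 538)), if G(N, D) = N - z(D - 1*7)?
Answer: -40741667912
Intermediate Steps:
z(Q) = Q/9
G(N, D) = 7/9 + N - D/9 (G(N, D) = N - (D - 1*7)/9 = N - (D - 7)/9 = N - (-7 + D)/9 = N - (-7/9 + D/9) = N + (7/9 - D/9) = 7/9 + N - D/9)
(-171501 + 268795)*(-418702 + G(13, 538)) = (-171501 + 268795)*(-418702 + (7/9 + 13 - ⅑*538)) = 97294*(-418702 + (7/9 + 13 - 538/9)) = 97294*(-418702 - 46) = 97294*(-418748) = -40741667912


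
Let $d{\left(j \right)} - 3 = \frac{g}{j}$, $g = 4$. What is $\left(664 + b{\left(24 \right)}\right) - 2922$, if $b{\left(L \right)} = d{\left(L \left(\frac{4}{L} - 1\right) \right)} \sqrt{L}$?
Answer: $-2258 + \frac{28 \sqrt{6}}{5} \approx -2244.3$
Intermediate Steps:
$d{\left(j \right)} = 3 + \frac{4}{j}$
$b{\left(L \right)} = \sqrt{L} \left(3 + \frac{4}{L \left(-1 + \frac{4}{L}\right)}\right)$ ($b{\left(L \right)} = \left(3 + \frac{4}{L \left(\frac{4}{L} - 1\right)}\right) \sqrt{L} = \left(3 + \frac{4}{L \left(-1 + \frac{4}{L}\right)}\right) \sqrt{L} = \sqrt{L} \left(3 + \frac{4}{L \left(-1 + \frac{4}{L}\right)}\right)$)
$\left(664 + b{\left(24 \right)}\right) - 2922 = \left(664 + \frac{\sqrt{24} \left(-16 + 3 \cdot 24\right)}{-4 + 24}\right) - 2922 = \left(664 + \frac{2 \sqrt{6} \left(-16 + 72\right)}{20}\right) - 2922 = \left(664 + 2 \sqrt{6} \cdot \frac{1}{20} \cdot 56\right) - 2922 = \left(664 + \frac{28 \sqrt{6}}{5}\right) - 2922 = -2258 + \frac{28 \sqrt{6}}{5}$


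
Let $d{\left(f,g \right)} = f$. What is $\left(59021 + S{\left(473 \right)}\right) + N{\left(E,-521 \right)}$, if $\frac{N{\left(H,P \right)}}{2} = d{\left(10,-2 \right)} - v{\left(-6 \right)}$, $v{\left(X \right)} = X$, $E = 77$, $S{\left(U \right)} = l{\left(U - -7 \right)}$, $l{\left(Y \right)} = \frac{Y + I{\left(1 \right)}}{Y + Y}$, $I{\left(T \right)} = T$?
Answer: $\frac{56691361}{960} \approx 59054.0$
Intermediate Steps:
$l{\left(Y \right)} = \frac{1 + Y}{2 Y}$ ($l{\left(Y \right)} = \frac{Y + 1}{Y + Y} = \frac{1 + Y}{2 Y}$)
$S{\left(U \right)} = \frac{8 + U}{2 \left(7 + U\right)}$ ($S{\left(U \right)} = \frac{1 + \left(U - -7\right)}{2 \left(U - -7\right)} = \frac{1 + \left(U + 7\right)}{2 \left(U + 7\right)} = \frac{1 + \left(7 + U\right)}{2 \left(7 + U\right)} = \frac{8 + U}{2 \left(7 + U\right)}$)
$N{\left(H,P \right)} = 32$ ($N{\left(H,P \right)} = 2 \left(10 - -6\right) = 2 \left(10 + 6\right) = 2 \cdot 16 = 32$)
$\left(59021 + S{\left(473 \right)}\right) + N{\left(E,-521 \right)} = \left(59021 + \frac{8 + 473}{2 \left(7 + 473\right)}\right) + 32 = \left(59021 + \frac{1}{2} \cdot \frac{1}{480} \cdot 481\right) + 32 = \left(59021 + \frac{481}{960}\right) + 32 = \frac{56660641}{960} + 32 = \frac{56691361}{960}$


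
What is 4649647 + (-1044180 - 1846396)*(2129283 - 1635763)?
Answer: -1426552417873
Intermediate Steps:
4649647 + (-1044180 - 1846396)*(2129283 - 1635763) = 4649647 - 2890576*493520 = 4649647 - 1426557067520 = -1426552417873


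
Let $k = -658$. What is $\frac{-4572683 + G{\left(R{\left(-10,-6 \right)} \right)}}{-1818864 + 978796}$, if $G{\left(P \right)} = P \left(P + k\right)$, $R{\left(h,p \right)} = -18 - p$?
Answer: $\frac{4564643}{840068} \approx 5.4337$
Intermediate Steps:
$G{\left(P \right)} = P \left(-658 + P\right)$ ($G{\left(P \right)} = P \left(P - 658\right) = P \left(-658 + P\right)$)
$\frac{-4572683 + G{\left(R{\left(-10,-6 \right)} \right)}}{-1818864 + 978796} = \frac{-4572683 + \left(-18 - -6\right) \left(-658 - 12\right)}{-1818864 + 978796} = \frac{-4572683 + \left(-18 + 6\right) \left(-658 + \left(-18 + 6\right)\right)}{-840068} = \left(-4572683 - 12 \left(-658 - 12\right)\right) \left(- \frac{1}{840068}\right) = \left(-4572683 - -8040\right) \left(- \frac{1}{840068}\right) = \left(-4572683 + 8040\right) \left(- \frac{1}{840068}\right) = \left(-4564643\right) \left(- \frac{1}{840068}\right) = \frac{4564643}{840068}$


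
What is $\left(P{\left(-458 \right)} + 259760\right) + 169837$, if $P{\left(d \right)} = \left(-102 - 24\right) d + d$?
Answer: $486847$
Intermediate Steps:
$P{\left(d \right)} = - 125 d$ ($P{\left(d \right)} = - 126 d + d = - 125 d$)
$\left(P{\left(-458 \right)} + 259760\right) + 169837 = \left(\left(-125\right) \left(-458\right) + 259760\right) + 169837 = \left(57250 + 259760\right) + 169837 = 317010 + 169837 = 486847$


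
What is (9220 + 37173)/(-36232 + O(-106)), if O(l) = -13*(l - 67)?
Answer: -2729/1999 ≈ -1.3652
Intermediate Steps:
O(l) = 871 - 13*l (O(l) = -13*(-67 + l) = 871 - 13*l)
(9220 + 37173)/(-36232 + O(-106)) = (9220 + 37173)/(-36232 + (871 - 13*(-106))) = 46393/(-36232 + (871 + 1378)) = 46393/(-36232 + 2249) = 46393/(-33983) = 46393*(-1/33983) = -2729/1999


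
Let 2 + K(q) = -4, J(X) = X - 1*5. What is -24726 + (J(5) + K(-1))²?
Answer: -24690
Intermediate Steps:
J(X) = -5 + X (J(X) = X - 5 = -5 + X)
K(q) = -6 (K(q) = -2 - 4 = -6)
-24726 + (J(5) + K(-1))² = -24726 + ((-5 + 5) - 6)² = -24726 + (0 - 6)² = -24726 + (-6)² = -24726 + 36 = -24690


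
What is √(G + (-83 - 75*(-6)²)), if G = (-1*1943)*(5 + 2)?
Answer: 128*I ≈ 128.0*I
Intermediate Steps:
G = -13601 (G = -1943*7 = -13601)
√(G + (-83 - 75*(-6)²)) = √(-13601 + (-83 - 75*(-6)²)) = √(-13601 + (-83 - 75*36)) = √(-13601 + (-83 - 2700)) = √(-13601 - 2783) = √(-16384) = 128*I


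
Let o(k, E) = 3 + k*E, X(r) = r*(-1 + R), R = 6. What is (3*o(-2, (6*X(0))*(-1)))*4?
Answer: 36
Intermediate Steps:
X(r) = 5*r (X(r) = r*(-1 + 6) = r*5 = 5*r)
o(k, E) = 3 + E*k
(3*o(-2, (6*X(0))*(-1)))*4 = (3*(3 + ((6*(5*0))*(-1))*(-2)))*4 = (3*(3 + ((6*0)*(-1))*(-2)))*4 = (3*(3 + (0*(-1))*(-2)))*4 = (3*(3 + 0*(-2)))*4 = (3*(3 + 0))*4 = (3*3)*4 = 9*4 = 36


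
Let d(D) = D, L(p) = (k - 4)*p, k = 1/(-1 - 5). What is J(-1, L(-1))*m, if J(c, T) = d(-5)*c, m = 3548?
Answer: 17740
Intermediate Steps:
k = -⅙ (k = 1/(-6) = -⅙ ≈ -0.16667)
L(p) = -25*p/6 (L(p) = (-⅙ - 4)*p = -25*p/6)
J(c, T) = -5*c
J(-1, L(-1))*m = -5*(-1)*3548 = 5*3548 = 17740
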